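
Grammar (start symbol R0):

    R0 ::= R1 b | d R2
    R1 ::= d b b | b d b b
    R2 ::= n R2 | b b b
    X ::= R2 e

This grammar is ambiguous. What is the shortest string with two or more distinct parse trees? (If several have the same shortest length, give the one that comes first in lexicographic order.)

length 4: d b b b has 2 parse trees

Two derivations of d b b b:
  R0 ⇒ R1 b ⇒ d b b b
  R0 ⇒ d R2 ⇒ d b b b

d b b b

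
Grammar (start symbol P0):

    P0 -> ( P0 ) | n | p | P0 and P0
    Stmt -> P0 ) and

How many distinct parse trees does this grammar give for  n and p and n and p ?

5

Parse trees for n and p and n and p:
  [P0 [P0 n] and [P0 [P0 p] and [P0 [P0 n] and [P0 p]]]]
  [P0 [P0 n] and [P0 [P0 [P0 p] and [P0 n]] and [P0 p]]]
  [P0 [P0 [P0 n] and [P0 p]] and [P0 [P0 n] and [P0 p]]]
  [P0 [P0 [P0 n] and [P0 [P0 p] and [P0 n]]] and [P0 p]]
  [P0 [P0 [P0 [P0 n] and [P0 p]] and [P0 n]] and [P0 p]]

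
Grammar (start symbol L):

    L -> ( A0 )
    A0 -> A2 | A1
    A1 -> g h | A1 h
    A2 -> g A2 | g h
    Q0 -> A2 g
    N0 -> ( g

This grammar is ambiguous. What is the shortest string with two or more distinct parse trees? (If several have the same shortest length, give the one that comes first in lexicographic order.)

( g h )

length 4: ( g h ) has 2 parse trees

Two derivations of ( g h ):
  L ⇒ ( A0 ) ⇒ ( A2 ) ⇒ ( g h )
  L ⇒ ( A0 ) ⇒ ( A1 ) ⇒ ( g h )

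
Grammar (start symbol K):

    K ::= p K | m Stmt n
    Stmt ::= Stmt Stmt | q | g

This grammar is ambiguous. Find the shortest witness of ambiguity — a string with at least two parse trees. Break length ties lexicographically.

m g g g n

length 3: no string has ≥2 trees
length 4: no string has ≥2 trees
length 5: m g g g n has 2 parse trees

Two derivations of m g g g n:
  K ⇒ m Stmt n ⇒ m Stmt Stmt n ⇒ m Stmt Stmt Stmt n ⇒ m g Stmt Stmt n ⇒ m g g Stmt n ⇒ m g g g n
  K ⇒ m Stmt n ⇒ m Stmt Stmt n ⇒ m g Stmt n ⇒ m g Stmt Stmt n ⇒ m g g Stmt n ⇒ m g g g n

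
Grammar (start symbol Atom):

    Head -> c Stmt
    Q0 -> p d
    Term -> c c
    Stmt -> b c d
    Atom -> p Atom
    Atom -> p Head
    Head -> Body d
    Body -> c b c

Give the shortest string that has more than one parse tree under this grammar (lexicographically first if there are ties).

p c b c d

length 5: p c b c d has 2 parse trees

Two derivations of p c b c d:
  Atom ⇒ p Head ⇒ p c Stmt ⇒ p c b c d
  Atom ⇒ p Head ⇒ p Body d ⇒ p c b c d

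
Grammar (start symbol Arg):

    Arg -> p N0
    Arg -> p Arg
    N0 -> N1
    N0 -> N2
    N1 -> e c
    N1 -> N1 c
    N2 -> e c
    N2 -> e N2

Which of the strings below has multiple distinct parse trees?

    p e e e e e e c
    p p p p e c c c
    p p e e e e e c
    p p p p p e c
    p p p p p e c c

p p p p p e c

p e e e e e e c: 1 tree
p p p p e c c c: 1 tree
p p e e e e e c: 1 tree
p p p p p e c: 2 trees
p p p p p e c c: 1 tree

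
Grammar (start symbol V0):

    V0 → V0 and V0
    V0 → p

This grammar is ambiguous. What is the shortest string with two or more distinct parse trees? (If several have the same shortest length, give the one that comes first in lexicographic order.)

length 1: no string has ≥2 trees
length 3: no string has ≥2 trees
length 5: p and p and p has 2 parse trees

Two derivations of p and p and p:
  V0 ⇒ V0 and V0 ⇒ V0 and V0 and V0 ⇒ p and V0 and V0 ⇒ p and p and V0 ⇒ p and p and p
  V0 ⇒ V0 and V0 ⇒ p and V0 ⇒ p and V0 and V0 ⇒ p and p and V0 ⇒ p and p and p

p and p and p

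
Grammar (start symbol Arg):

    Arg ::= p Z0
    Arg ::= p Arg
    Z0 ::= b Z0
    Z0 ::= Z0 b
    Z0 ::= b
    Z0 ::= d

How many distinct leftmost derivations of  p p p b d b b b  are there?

Parse trees for p p p b d b b b:
  [Arg p [Arg p [Arg p [Z0 b [Z0 [Z0 [Z0 [Z0 d] b] b] b]]]]]
  [Arg p [Arg p [Arg p [Z0 [Z0 b [Z0 [Z0 [Z0 d] b] b]] b]]]]
  [Arg p [Arg p [Arg p [Z0 [Z0 [Z0 b [Z0 [Z0 d] b]] b] b]]]]
  [Arg p [Arg p [Arg p [Z0 [Z0 [Z0 [Z0 b [Z0 d]] b] b] b]]]]

4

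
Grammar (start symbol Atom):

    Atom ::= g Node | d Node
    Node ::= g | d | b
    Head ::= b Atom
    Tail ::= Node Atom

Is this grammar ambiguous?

Unambiguous

Only Atom, Node are reachable from Atom; ignoring the rest: Each reachable nonterminal has at most one production per leading terminal, and all productions are right-linear; the derivation is determined token-by-token.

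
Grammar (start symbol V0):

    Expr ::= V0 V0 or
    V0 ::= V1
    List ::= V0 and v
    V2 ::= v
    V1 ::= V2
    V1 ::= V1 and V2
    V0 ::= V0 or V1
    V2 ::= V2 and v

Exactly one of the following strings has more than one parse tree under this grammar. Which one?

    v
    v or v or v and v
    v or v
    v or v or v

v: 1 tree
v or v or v and v: 2 trees
v or v: 1 tree
v or v or v: 1 tree

v or v or v and v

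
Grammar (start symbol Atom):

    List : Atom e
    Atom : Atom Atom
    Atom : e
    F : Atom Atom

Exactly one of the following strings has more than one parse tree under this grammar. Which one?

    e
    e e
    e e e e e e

e: 1 tree
e e: 1 tree
e e e e e e: 42 trees

e e e e e e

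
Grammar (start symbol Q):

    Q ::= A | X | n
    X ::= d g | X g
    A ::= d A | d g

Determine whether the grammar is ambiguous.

Witness: d g

Derivation 1: Q ⇒ A ⇒ d g
Derivation 2: Q ⇒ X ⇒ d g

Two distinct leftmost derivations for the same string.

Ambiguous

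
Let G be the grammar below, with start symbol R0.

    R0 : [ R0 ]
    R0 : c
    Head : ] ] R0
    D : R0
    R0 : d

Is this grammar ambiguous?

Only R0 is reachable from R0; ignoring the rest: Each string is a nest of matched brackets around a single atom. An opening bracket forces the recursive rule; an atom forces the base rule.

Unambiguous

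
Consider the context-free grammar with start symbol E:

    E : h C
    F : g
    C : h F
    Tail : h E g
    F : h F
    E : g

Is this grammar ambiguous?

Only E, C, F are reachable from E; ignoring the rest: The reachable rules are right-linear with at most one rule per (nonterminal, next-terminal) pair. Each input token forces the next rule, so parsing is deterministic.

Unambiguous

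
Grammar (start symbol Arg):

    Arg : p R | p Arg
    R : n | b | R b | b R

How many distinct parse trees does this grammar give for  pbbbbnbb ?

15

Parse trees for pbbbbnbb (showing first 6 of 15):
  [Arg p [R [R [R b [R b [R b [R b [R n]]]]] b] b]]
  [Arg p [R [R b [R [R b [R b [R b [R n]]]] b]] b]]
  [Arg p [R [R b [R b [R [R b [R b [R n]]] b]]] b]]
  [Arg p [R [R b [R b [R b [R [R b [R n]] b]]]] b]]
  [Arg p [R [R b [R b [R b [R b [R [R n] b]]]]] b]]
  [Arg p [R b [R [R [R b [R b [R b [R n]]]] b] b]]]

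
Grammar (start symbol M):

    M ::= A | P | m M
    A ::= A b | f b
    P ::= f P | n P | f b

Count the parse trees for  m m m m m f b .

2

Parse trees for m m m m m f b:
  [M m [M m [M m [M m [M m [M [A f b]]]]]]]
  [M m [M m [M m [M m [M m [M [P f b]]]]]]]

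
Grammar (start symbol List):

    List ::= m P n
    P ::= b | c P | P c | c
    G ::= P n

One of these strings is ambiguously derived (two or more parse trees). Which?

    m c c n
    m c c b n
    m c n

m c c n: 2 trees
m c c b n: 1 tree
m c n: 1 tree

m c c n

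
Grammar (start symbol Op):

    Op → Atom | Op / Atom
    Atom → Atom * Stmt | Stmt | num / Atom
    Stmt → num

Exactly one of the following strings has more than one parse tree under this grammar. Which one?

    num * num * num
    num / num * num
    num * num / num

num * num * num: 1 tree
num / num * num: 3 trees
num * num / num: 1 tree

num / num * num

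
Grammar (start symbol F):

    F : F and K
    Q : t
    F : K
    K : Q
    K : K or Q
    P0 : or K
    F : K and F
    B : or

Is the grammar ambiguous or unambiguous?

Ambiguous

Witness: t and t

Derivation 1: F ⇒ F and K ⇒ K and K ⇒ Q and K ⇒ t and K ⇒ t and Q ⇒ t and t
Derivation 2: F ⇒ K and F ⇒ Q and F ⇒ t and F ⇒ t and K ⇒ t and Q ⇒ t and t

Two distinct leftmost derivations for the same string.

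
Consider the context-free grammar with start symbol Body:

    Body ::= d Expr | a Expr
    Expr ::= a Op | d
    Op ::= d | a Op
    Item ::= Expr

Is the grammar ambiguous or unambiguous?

Unambiguous

(Item is unreachable from Body, so its rules don't affect L(Body).) Restricted to the reachable nonterminals, every rule has the form A → t or A → t B, and no two rules for the same A share a first terminal. The grammar encodes a DFA — one run per string.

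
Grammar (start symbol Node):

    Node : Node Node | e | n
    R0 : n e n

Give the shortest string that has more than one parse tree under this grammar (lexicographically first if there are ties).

e e e

length 1: no string has ≥2 trees
length 2: no string has ≥2 trees
length 3: e e e has 2 parse trees

Two derivations of e e e:
  Node ⇒ Node Node ⇒ Node Node Node ⇒ e Node Node ⇒ e e Node ⇒ e e e
  Node ⇒ Node Node ⇒ e Node ⇒ e Node Node ⇒ e e Node ⇒ e e e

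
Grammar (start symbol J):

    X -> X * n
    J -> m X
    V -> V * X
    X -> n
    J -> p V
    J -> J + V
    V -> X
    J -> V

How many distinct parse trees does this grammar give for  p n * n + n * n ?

4

Parse trees for p n * n + n * n:
  [J [J p [V [V [X n]] * [X n]]] + [V [V [X n]] * [X n]]]
  [J [J p [V [V [X n]] * [X n]]] + [V [X [X n] * n]]]
  [J [J p [V [X [X n] * n]]] + [V [V [X n]] * [X n]]]
  [J [J p [V [X [X n] * n]]] + [V [X [X n] * n]]]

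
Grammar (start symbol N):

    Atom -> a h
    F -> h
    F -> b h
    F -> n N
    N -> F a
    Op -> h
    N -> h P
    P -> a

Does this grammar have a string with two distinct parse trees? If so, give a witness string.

Witness: h a

Derivation 1: N ⇒ F a ⇒ h a
Derivation 2: N ⇒ h P ⇒ h a

Two distinct leftmost derivations for the same string.

Ambiguous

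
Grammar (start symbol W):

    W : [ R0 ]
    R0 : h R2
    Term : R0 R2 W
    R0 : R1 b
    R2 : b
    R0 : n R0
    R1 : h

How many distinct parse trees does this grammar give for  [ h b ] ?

Parse trees for [ h b ]:
  [W [ [R0 h [R2 b]] ]]
  [W [ [R0 [R1 h] b] ]]

2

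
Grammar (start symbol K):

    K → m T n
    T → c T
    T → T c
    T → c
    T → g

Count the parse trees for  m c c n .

Parse trees for m c c n:
  [K m [T c [T c]] n]
  [K m [T [T c] c] n]

2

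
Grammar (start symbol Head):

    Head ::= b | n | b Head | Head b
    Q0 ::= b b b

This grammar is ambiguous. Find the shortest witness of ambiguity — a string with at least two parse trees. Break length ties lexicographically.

length 1: no string has ≥2 trees
length 2: b b has 2 parse trees

Two derivations of b b:
  Head ⇒ b Head ⇒ b b
  Head ⇒ Head b ⇒ b b

b b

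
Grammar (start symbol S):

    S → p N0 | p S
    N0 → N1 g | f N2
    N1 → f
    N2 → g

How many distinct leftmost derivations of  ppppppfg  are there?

Parse trees for ppppppfg:
  [S p [S p [S p [S p [S p [S p [N0 [N1 f] g]]]]]]]
  [S p [S p [S p [S p [S p [S p [N0 f [N2 g]]]]]]]]

2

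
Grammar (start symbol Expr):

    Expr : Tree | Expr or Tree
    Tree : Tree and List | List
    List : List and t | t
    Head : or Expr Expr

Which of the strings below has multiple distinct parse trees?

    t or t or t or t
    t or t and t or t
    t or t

t or t and t or t

t or t or t or t: 1 tree
t or t and t or t: 2 trees
t or t: 1 tree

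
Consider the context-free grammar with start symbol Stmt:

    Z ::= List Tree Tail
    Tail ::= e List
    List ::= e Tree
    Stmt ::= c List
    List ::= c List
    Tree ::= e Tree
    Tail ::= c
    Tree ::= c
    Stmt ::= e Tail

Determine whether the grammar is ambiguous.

Unambiguous

Only Stmt, Tail, List, Tree are reachable from Stmt; ignoring the rest: Each reachable nonterminal has at most one production per leading terminal, and all productions are right-linear; the derivation is determined token-by-token.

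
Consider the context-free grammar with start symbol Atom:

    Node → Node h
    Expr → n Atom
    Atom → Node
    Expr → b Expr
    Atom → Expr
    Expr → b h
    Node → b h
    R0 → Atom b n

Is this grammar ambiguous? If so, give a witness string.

Ambiguous

Witness: b h

Derivation 1: Atom ⇒ Node ⇒ b h
Derivation 2: Atom ⇒ Expr ⇒ b h

Two distinct leftmost derivations for the same string.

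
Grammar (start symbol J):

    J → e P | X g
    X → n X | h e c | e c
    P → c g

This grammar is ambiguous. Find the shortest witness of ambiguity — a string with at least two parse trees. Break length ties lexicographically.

length 3: e c g has 2 parse trees

Two derivations of e c g:
  J ⇒ e P ⇒ e c g
  J ⇒ X g ⇒ e c g

e c g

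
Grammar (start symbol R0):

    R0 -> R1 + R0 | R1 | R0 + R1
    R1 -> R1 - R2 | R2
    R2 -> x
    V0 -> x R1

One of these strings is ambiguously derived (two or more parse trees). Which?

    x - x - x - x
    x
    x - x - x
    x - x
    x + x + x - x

x - x - x - x: 1 tree
x: 1 tree
x - x - x: 1 tree
x - x: 1 tree
x + x + x - x: 4 trees

x + x + x - x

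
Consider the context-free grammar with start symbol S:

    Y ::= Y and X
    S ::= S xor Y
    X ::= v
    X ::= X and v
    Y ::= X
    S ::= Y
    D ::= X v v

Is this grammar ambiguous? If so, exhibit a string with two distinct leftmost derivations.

Ambiguous

Witness: v and v

Derivation 1: S ⇒ Y ⇒ Y and X ⇒ X and X ⇒ v and X ⇒ v and v
Derivation 2: S ⇒ Y ⇒ X ⇒ X and v ⇒ v and v

Two distinct leftmost derivations for the same string.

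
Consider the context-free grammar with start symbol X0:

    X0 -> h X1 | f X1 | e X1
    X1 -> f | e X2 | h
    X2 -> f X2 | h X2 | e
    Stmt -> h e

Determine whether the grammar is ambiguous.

(Stmt is unreachable from X0, so its rules don't affect L(X0).) Restricted to the reachable nonterminals, every rule has the form A → t or A → t B, and no two rules for the same A share a first terminal. The grammar encodes a DFA — one run per string.

Unambiguous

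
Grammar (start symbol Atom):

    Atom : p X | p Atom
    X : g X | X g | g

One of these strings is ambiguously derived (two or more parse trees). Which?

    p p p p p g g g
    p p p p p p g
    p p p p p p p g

p p p p p g g g

p p p p p g g g: 4 trees
p p p p p p g: 1 tree
p p p p p p p g: 1 tree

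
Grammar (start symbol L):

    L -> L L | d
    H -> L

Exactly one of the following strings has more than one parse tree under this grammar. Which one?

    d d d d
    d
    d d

d d d d

d d d d: 5 trees
d: 1 tree
d d: 1 tree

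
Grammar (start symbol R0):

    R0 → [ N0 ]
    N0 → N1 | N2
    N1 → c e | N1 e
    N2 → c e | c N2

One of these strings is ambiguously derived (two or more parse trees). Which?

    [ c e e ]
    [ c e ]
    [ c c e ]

[ c e e ]: 1 tree
[ c e ]: 2 trees
[ c c e ]: 1 tree

[ c e ]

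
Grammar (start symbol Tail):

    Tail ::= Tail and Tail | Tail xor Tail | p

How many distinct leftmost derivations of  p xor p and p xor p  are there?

Parse trees for p xor p and p xor p:
  [Tail [Tail [Tail p] xor [Tail p]] and [Tail [Tail p] xor [Tail p]]]
  [Tail [Tail p] xor [Tail [Tail p] and [Tail [Tail p] xor [Tail p]]]]
  [Tail [Tail p] xor [Tail [Tail [Tail p] and [Tail p]] xor [Tail p]]]
  [Tail [Tail [Tail [Tail p] xor [Tail p]] and [Tail p]] xor [Tail p]]
  [Tail [Tail [Tail p] xor [Tail [Tail p] and [Tail p]]] xor [Tail p]]

5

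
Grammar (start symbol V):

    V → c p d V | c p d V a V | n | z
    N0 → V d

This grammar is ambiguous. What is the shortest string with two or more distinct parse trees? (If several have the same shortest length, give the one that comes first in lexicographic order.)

c p d c p d n a n

length 1: no string has ≥2 trees
length 4: no string has ≥2 trees
length 6: no string has ≥2 trees
length 7: no string has ≥2 trees
length 9: c p d c p d n a n has 2 parse trees

Two derivations of c p d c p d n a n:
  V ⇒ c p d V ⇒ c p d c p d V a V ⇒ c p d c p d n a V ⇒ c p d c p d n a n
  V ⇒ c p d V a V ⇒ c p d c p d V a V ⇒ c p d c p d n a V ⇒ c p d c p d n a n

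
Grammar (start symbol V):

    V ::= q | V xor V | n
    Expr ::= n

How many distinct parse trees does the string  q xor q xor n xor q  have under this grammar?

Parse trees for q xor q xor n xor q:
  [V [V q] xor [V [V q] xor [V [V n] xor [V q]]]]
  [V [V q] xor [V [V [V q] xor [V n]] xor [V q]]]
  [V [V [V q] xor [V q]] xor [V [V n] xor [V q]]]
  [V [V [V q] xor [V [V q] xor [V n]]] xor [V q]]
  [V [V [V [V q] xor [V q]] xor [V n]] xor [V q]]

5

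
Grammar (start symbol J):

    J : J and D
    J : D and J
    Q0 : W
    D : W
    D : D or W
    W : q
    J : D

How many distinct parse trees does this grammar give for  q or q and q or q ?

Parse trees for q or q and q or q:
  [J [J [D [D [W q]] or [W q]]] and [D [D [W q]] or [W q]]]
  [J [D [D [W q]] or [W q]] and [J [D [D [W q]] or [W q]]]]

2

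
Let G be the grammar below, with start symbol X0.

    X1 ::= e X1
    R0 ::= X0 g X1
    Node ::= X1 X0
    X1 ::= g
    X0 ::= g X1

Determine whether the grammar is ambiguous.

Unambiguous

(Node, R0 are unreachable from X0, so their rules don't affect L(X0).) Restricted to the reachable nonterminals, every rule has the form A → t or A → t B, and no two rules for the same A share a first terminal. The grammar encodes a DFA — one run per string.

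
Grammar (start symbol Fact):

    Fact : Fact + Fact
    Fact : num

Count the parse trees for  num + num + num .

2

Parse trees for num + num + num:
  [Fact [Fact num] + [Fact [Fact num] + [Fact num]]]
  [Fact [Fact [Fact num] + [Fact num]] + [Fact num]]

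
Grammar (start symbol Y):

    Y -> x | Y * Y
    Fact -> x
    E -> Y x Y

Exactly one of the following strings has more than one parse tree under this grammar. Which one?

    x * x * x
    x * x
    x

x * x * x: 2 trees
x * x: 1 tree
x: 1 tree

x * x * x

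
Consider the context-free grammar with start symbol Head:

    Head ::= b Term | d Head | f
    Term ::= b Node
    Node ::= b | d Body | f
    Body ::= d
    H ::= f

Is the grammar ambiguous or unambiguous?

(H is unreachable from Head, so its rules don't affect L(Head).) Restricted to the reachable nonterminals, every rule has the form A → t or A → t B, and no two rules for the same A share a first terminal. The grammar encodes a DFA — one run per string.

Unambiguous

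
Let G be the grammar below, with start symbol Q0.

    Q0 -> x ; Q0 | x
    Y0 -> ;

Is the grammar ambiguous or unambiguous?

Only Q0 is reachable from Q0; ignoring the rest: The reachable grammar is A → atom sep A | atom. Each atom is followed by either the separator (recurse) or end-of-string (stop) — no choice point.

Unambiguous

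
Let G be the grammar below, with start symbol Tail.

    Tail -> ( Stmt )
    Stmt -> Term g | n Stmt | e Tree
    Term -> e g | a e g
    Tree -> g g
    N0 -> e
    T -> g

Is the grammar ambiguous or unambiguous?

Witness: ( e g g )

Derivation 1: Tail ⇒ ( Stmt ) ⇒ ( Term g ) ⇒ ( e g g )
Derivation 2: Tail ⇒ ( Stmt ) ⇒ ( e Tree ) ⇒ ( e g g )

Two distinct leftmost derivations for the same string.

Ambiguous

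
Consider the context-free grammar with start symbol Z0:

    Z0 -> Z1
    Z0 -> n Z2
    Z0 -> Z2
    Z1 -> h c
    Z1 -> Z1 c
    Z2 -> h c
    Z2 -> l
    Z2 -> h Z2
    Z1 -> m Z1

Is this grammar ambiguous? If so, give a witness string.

Ambiguous

Witness: h c

Derivation 1: Z0 ⇒ Z1 ⇒ h c
Derivation 2: Z0 ⇒ Z2 ⇒ h c

Two distinct leftmost derivations for the same string.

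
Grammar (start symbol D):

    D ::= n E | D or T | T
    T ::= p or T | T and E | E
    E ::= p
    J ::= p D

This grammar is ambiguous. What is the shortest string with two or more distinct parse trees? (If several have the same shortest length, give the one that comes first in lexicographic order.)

p or p

length 1: no string has ≥2 trees
length 2: no string has ≥2 trees
length 3: p or p has 2 parse trees

Two derivations of p or p:
  D ⇒ D or T ⇒ T or T ⇒ E or T ⇒ p or T ⇒ p or E ⇒ p or p
  D ⇒ T ⇒ p or T ⇒ p or E ⇒ p or p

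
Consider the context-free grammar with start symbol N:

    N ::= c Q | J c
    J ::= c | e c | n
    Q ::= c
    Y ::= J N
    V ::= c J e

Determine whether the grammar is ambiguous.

Ambiguous

Witness: c c

Derivation 1: N ⇒ c Q ⇒ c c
Derivation 2: N ⇒ J c ⇒ c c

Two distinct leftmost derivations for the same string.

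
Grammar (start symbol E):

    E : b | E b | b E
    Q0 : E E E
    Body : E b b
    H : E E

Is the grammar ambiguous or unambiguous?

Ambiguous

Witness: b b

Derivation 1: E ⇒ E b ⇒ b b
Derivation 2: E ⇒ b E ⇒ b b

Two distinct leftmost derivations for the same string.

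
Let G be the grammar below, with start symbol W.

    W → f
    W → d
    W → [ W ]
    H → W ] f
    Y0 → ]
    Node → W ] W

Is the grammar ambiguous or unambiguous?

Unambiguous

(H, Node, Y0 are unreachable from W, so their rules don't affect L(W).) L(W) is { openⁿ atom closeⁿ : n ≥ 0 }. The bracket depth fixes n, and the derivation is forced at every step.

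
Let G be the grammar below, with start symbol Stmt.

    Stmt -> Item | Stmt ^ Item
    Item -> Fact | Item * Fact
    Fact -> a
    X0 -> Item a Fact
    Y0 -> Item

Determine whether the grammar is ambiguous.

Unambiguous

Only Stmt, Item, Fact are reachable from Stmt; ignoring the rest: Stmt → Stmt ^ Item | Item  ;  Item → Item * Fact | Fact  — a left-associative chain with Fact at the bottom. Each string factors uniquely by precedence.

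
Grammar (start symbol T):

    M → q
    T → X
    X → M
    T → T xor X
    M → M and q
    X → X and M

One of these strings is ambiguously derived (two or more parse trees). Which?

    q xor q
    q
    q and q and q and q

q and q and q and q

q xor q: 1 tree
q: 1 tree
q and q and q and q: 8 trees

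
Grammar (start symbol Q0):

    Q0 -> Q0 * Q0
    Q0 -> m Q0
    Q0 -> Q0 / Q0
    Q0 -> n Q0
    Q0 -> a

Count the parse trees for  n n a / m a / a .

Parse trees for n n a / m a / a (showing first 6 of 12):
  [Q0 [Q0 n [Q0 n [Q0 a]]] / [Q0 m [Q0 [Q0 a] / [Q0 a]]]]
  [Q0 [Q0 n [Q0 n [Q0 a]]] / [Q0 [Q0 m [Q0 a]] / [Q0 a]]]
  [Q0 [Q0 [Q0 n [Q0 n [Q0 a]]] / [Q0 m [Q0 a]]] / [Q0 a]]
  [Q0 [Q0 n [Q0 [Q0 n [Q0 a]] / [Q0 m [Q0 a]]]] / [Q0 a]]
  [Q0 [Q0 n [Q0 n [Q0 [Q0 a] / [Q0 m [Q0 a]]]]] / [Q0 a]]
  [Q0 n [Q0 [Q0 n [Q0 a]] / [Q0 m [Q0 [Q0 a] / [Q0 a]]]]]

12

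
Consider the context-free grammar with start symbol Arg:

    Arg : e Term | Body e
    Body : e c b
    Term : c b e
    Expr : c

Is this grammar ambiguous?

Ambiguous

Witness: e c b e

Derivation 1: Arg ⇒ e Term ⇒ e c b e
Derivation 2: Arg ⇒ Body e ⇒ e c b e

Two distinct leftmost derivations for the same string.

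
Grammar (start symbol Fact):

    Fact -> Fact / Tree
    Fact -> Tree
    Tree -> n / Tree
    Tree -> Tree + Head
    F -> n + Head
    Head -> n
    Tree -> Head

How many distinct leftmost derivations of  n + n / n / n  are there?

Parse trees for n + n / n / n:
  [Fact [Fact [Tree [Tree [Head n]] + [Head n]]] / [Tree n / [Tree [Head n]]]]
  [Fact [Fact [Fact [Tree [Tree [Head n]] + [Head n]]] / [Tree [Head n]]] / [Tree [Head n]]]

2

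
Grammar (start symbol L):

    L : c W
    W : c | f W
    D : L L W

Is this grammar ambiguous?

(D is unreachable from L, so its rules don't affect L(L).) The reachable rules are right-linear with at most one rule per (nonterminal, next-terminal) pair. Each input token forces the next rule, so parsing is deterministic.

Unambiguous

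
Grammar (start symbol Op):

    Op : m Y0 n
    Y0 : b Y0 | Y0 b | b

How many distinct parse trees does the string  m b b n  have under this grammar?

Parse trees for m b b n:
  [Op m [Y0 b [Y0 b]] n]
  [Op m [Y0 [Y0 b] b] n]

2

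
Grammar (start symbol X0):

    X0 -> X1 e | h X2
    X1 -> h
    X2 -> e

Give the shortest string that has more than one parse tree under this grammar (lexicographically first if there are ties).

length 2: h e has 2 parse trees

Two derivations of h e:
  X0 ⇒ X1 e ⇒ h e
  X0 ⇒ h X2 ⇒ h e

h e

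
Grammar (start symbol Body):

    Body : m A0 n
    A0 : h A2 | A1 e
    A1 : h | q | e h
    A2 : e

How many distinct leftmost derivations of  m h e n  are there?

2

Parse trees for m h e n:
  [Body m [A0 h [A2 e]] n]
  [Body m [A0 [A1 h] e] n]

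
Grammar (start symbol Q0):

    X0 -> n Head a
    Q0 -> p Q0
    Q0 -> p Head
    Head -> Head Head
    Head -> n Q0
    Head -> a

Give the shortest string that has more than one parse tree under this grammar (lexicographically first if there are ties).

length 2: no string has ≥2 trees
length 3: no string has ≥2 trees
length 4: p a a a has 2 parse trees

Two derivations of p a a a:
  Q0 ⇒ p Head ⇒ p Head Head ⇒ p Head Head Head ⇒ p a Head Head ⇒ p a a Head ⇒ p a a a
  Q0 ⇒ p Head ⇒ p Head Head ⇒ p a Head ⇒ p a Head Head ⇒ p a a Head ⇒ p a a a

p a a a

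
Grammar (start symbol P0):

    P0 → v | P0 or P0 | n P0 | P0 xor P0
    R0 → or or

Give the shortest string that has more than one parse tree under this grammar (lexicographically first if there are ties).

n v or v

length 1: no string has ≥2 trees
length 2: no string has ≥2 trees
length 3: no string has ≥2 trees
length 4: n v or v has 2 parse trees

Two derivations of n v or v:
  P0 ⇒ P0 or P0 ⇒ n P0 or P0 ⇒ n v or P0 ⇒ n v or v
  P0 ⇒ n P0 ⇒ n P0 or P0 ⇒ n v or P0 ⇒ n v or v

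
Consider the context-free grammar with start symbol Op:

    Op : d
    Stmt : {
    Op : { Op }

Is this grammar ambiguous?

Unambiguous

(Stmt is unreachable from Op, so its rules don't affect L(Op).) L(Op) is { openⁿ atom closeⁿ : n ≥ 0 }. The bracket depth fixes n, and the derivation is forced at every step.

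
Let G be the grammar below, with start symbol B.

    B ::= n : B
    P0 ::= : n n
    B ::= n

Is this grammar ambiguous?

Unambiguous

Only B is reachable from B; ignoring the rest: The reachable grammar is A → atom sep A | atom. Each atom is followed by either the separator (recurse) or end-of-string (stop) — no choice point.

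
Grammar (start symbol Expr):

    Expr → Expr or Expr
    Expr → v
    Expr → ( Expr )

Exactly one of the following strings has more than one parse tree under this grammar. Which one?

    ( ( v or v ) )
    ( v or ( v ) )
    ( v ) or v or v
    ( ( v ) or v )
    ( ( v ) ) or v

( ( v or v ) ): 1 tree
( v or ( v ) ): 1 tree
( v ) or v or v: 2 trees
( ( v ) or v ): 1 tree
( ( v ) ) or v: 1 tree

( v ) or v or v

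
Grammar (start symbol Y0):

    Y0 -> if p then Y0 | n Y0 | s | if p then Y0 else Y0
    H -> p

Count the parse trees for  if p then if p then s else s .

2

Parse trees for if p then if p then s else s:
  [Y0 if p then [Y0 if p then [Y0 s] else [Y0 s]]]
  [Y0 if p then [Y0 if p then [Y0 s]] else [Y0 s]]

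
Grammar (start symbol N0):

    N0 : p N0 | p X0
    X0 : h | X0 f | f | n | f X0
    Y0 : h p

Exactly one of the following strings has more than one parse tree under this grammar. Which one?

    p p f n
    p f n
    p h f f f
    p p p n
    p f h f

p f h f

p p f n: 1 tree
p f n: 1 tree
p h f f f: 1 tree
p p p n: 1 tree
p f h f: 2 trees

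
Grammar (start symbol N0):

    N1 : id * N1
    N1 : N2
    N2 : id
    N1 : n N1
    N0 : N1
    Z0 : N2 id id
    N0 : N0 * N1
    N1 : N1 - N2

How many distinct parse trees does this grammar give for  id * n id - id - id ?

Parse trees for id * n id - id - id (showing first 6 of 9):
  [N0 [N1 id * [N1 n [N1 [N1 [N1 [N2 id]] - [N2 id]] - [N2 id]]]]]
  [N0 [N1 id * [N1 [N1 n [N1 [N1 [N2 id]] - [N2 id]]] - [N2 id]]]]
  [N0 [N1 id * [N1 [N1 [N1 n [N1 [N2 id]]] - [N2 id]] - [N2 id]]]]
  [N0 [N1 [N1 id * [N1 n [N1 [N1 [N2 id]] - [N2 id]]]] - [N2 id]]]
  [N0 [N1 [N1 id * [N1 [N1 n [N1 [N2 id]]] - [N2 id]]] - [N2 id]]]
  [N0 [N1 [N1 [N1 id * [N1 n [N1 [N2 id]]]] - [N2 id]] - [N2 id]]]

9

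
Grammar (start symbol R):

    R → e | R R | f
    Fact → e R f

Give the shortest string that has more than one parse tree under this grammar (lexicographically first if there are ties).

e e e

length 1: no string has ≥2 trees
length 2: no string has ≥2 trees
length 3: e e e has 2 parse trees

Two derivations of e e e:
  R ⇒ R R ⇒ e R ⇒ e R R ⇒ e e R ⇒ e e e
  R ⇒ R R ⇒ R R R ⇒ e R R ⇒ e e R ⇒ e e e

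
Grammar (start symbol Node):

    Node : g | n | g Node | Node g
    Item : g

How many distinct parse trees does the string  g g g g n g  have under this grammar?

Parse trees for g g g g n g:
  [Node g [Node g [Node g [Node g [Node [Node n] g]]]]]
  [Node g [Node g [Node g [Node [Node g [Node n]] g]]]]
  [Node g [Node g [Node [Node g [Node g [Node n]]] g]]]
  [Node g [Node [Node g [Node g [Node g [Node n]]]] g]]
  [Node [Node g [Node g [Node g [Node g [Node n]]]]] g]

5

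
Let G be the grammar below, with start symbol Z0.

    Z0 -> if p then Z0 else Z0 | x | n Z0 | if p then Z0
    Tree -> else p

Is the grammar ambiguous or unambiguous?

Witness: if p then if p then x else x

Derivation 1: Z0 ⇒ if p then Z0 else Z0 ⇒ if p then if p then Z0 else Z0 ⇒ if p then if p then x else Z0 ⇒ if p then if p then x else x
Derivation 2: Z0 ⇒ if p then Z0 ⇒ if p then if p then Z0 else Z0 ⇒ if p then if p then x else Z0 ⇒ if p then if p then x else x

Two distinct leftmost derivations for the same string.

Ambiguous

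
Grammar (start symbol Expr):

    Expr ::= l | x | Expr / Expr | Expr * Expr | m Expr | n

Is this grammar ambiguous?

Witness: m l * l

Derivation 1: Expr ⇒ Expr * Expr ⇒ m Expr * Expr ⇒ m l * Expr ⇒ m l * l
Derivation 2: Expr ⇒ m Expr ⇒ m Expr * Expr ⇒ m l * Expr ⇒ m l * l

Two distinct leftmost derivations for the same string.

Ambiguous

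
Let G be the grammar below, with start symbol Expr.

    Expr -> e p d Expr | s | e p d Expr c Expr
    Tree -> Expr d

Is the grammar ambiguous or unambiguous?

Ambiguous

Witness: e p d e p d s c s

Derivation 1: Expr ⇒ e p d Expr ⇒ e p d e p d Expr c Expr ⇒ e p d e p d s c Expr ⇒ e p d e p d s c s
Derivation 2: Expr ⇒ e p d Expr c Expr ⇒ e p d e p d Expr c Expr ⇒ e p d e p d s c Expr ⇒ e p d e p d s c s

Two distinct leftmost derivations for the same string.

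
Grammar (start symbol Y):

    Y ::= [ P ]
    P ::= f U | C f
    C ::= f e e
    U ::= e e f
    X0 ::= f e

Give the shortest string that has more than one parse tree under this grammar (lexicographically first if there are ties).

[ f e e f ]

length 6: [ f e e f ] has 2 parse trees

Two derivations of [ f e e f ]:
  Y ⇒ [ P ] ⇒ [ f U ] ⇒ [ f e e f ]
  Y ⇒ [ P ] ⇒ [ C f ] ⇒ [ f e e f ]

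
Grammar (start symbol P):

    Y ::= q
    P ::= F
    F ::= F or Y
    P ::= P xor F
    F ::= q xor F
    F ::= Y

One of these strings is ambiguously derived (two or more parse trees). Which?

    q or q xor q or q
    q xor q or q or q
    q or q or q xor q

q or q xor q or q: 1 tree
q xor q or q or q: 4 trees
q or q or q xor q: 1 tree

q xor q or q or q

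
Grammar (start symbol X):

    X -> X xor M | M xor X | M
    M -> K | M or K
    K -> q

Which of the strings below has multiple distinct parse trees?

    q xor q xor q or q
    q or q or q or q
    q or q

q xor q xor q or q: 4 trees
q or q or q or q: 1 tree
q or q: 1 tree

q xor q xor q or q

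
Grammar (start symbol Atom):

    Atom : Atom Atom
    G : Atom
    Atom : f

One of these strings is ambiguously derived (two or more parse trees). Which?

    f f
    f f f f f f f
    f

f f f f f f f

f f: 1 tree
f f f f f f f: 132 trees
f: 1 tree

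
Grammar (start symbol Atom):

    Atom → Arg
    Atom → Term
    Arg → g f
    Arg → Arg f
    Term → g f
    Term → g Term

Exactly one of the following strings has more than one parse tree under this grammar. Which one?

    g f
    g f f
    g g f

g f: 2 trees
g f f: 1 tree
g g f: 1 tree

g f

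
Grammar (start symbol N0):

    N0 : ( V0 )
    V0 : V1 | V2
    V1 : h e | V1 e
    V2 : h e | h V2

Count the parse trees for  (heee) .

Parse trees for (heee):
  [N0 ( [V0 [V1 [V1 [V1 h e] e] e]] )]

1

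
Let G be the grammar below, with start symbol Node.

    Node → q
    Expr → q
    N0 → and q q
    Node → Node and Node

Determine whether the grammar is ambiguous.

Ambiguous

Witness: q and q and q

Derivation 1: Node ⇒ Node and Node ⇒ q and Node ⇒ q and Node and Node ⇒ q and q and Node ⇒ q and q and q
Derivation 2: Node ⇒ Node and Node ⇒ Node and Node and Node ⇒ q and Node and Node ⇒ q and q and Node ⇒ q and q and q

Two distinct leftmost derivations for the same string.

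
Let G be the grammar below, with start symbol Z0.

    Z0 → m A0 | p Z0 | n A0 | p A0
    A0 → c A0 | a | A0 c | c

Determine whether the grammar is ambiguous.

Witness: m c c

Derivation 1: Z0 ⇒ m A0 ⇒ m c A0 ⇒ m c c
Derivation 2: Z0 ⇒ m A0 ⇒ m A0 c ⇒ m c c

Two distinct leftmost derivations for the same string.

Ambiguous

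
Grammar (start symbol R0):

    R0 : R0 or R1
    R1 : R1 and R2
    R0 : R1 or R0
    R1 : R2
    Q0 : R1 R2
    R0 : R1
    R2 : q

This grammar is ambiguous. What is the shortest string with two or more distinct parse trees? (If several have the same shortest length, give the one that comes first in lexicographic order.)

length 1: no string has ≥2 trees
length 3: q or q has 2 parse trees

Two derivations of q or q:
  R0 ⇒ R0 or R1 ⇒ R1 or R1 ⇒ R2 or R1 ⇒ q or R1 ⇒ q or R2 ⇒ q or q
  R0 ⇒ R1 or R0 ⇒ R2 or R0 ⇒ q or R0 ⇒ q or R1 ⇒ q or R2 ⇒ q or q

q or q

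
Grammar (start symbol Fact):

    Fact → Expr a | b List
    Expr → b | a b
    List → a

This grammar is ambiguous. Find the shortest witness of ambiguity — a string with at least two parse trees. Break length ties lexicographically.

length 2: b a has 2 parse trees

Two derivations of b a:
  Fact ⇒ Expr a ⇒ b a
  Fact ⇒ b List ⇒ b a

b a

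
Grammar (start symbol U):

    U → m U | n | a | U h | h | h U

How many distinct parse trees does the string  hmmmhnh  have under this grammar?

Parse trees for hmmmhnh:
  [U [U h [U m [U m [U m [U h [U n]]]]]] h]
  [U h [U m [U m [U m [U [U h [U n]] h]]]]]
  [U h [U m [U m [U m [U h [U [U n] h]]]]]]
  [U h [U m [U m [U [U m [U h [U n]]] h]]]]
  [U h [U m [U [U m [U m [U h [U n]]]] h]]]
  [U h [U [U m [U m [U m [U h [U n]]]]] h]]

6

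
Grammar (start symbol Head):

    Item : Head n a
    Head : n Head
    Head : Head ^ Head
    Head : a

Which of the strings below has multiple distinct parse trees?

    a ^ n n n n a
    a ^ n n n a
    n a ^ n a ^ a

a ^ n n n n a: 1 tree
a ^ n n n a: 1 tree
n a ^ n a ^ a: 7 trees

n a ^ n a ^ a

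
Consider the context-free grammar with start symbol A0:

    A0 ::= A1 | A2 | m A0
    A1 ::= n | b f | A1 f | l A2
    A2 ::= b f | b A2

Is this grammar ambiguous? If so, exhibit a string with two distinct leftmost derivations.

Ambiguous

Witness: b f

Derivation 1: A0 ⇒ A1 ⇒ b f
Derivation 2: A0 ⇒ A2 ⇒ b f

Two distinct leftmost derivations for the same string.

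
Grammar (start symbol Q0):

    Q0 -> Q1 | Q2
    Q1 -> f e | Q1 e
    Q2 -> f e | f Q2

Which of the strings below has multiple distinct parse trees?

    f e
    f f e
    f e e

f e

f e: 2 trees
f f e: 1 tree
f e e: 1 tree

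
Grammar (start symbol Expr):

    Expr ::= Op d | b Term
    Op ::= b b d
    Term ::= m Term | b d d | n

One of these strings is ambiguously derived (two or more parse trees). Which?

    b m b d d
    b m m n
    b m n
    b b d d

b m b d d: 1 tree
b m m n: 1 tree
b m n: 1 tree
b b d d: 2 trees

b b d d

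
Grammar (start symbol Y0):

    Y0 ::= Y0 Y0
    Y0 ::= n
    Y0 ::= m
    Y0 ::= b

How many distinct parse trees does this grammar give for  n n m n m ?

14

Parse trees for n n m n m (showing first 6 of 14):
  [Y0 [Y0 n] [Y0 [Y0 n] [Y0 [Y0 m] [Y0 [Y0 n] [Y0 m]]]]]
  [Y0 [Y0 n] [Y0 [Y0 n] [Y0 [Y0 [Y0 m] [Y0 n]] [Y0 m]]]]
  [Y0 [Y0 n] [Y0 [Y0 [Y0 n] [Y0 m]] [Y0 [Y0 n] [Y0 m]]]]
  [Y0 [Y0 n] [Y0 [Y0 [Y0 n] [Y0 [Y0 m] [Y0 n]]] [Y0 m]]]
  [Y0 [Y0 n] [Y0 [Y0 [Y0 [Y0 n] [Y0 m]] [Y0 n]] [Y0 m]]]
  [Y0 [Y0 [Y0 n] [Y0 n]] [Y0 [Y0 m] [Y0 [Y0 n] [Y0 m]]]]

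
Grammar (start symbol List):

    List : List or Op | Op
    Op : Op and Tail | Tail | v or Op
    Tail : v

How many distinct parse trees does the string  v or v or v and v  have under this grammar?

7

Parse trees for v or v or v and v:
  [List [List [Op [Tail v]]] or [Op [Op v or [Op [Tail v]]] and [Tail v]]]
  [List [List [Op [Tail v]]] or [Op v or [Op [Op [Tail v]] and [Tail v]]]]
  [List [List [List [Op [Tail v]]] or [Op [Tail v]]] or [Op [Op [Tail v]] and [Tail v]]]
  [List [List [Op v or [Op [Tail v]]]] or [Op [Op [Tail v]] and [Tail v]]]
  [List [Op [Op v or [Op v or [Op [Tail v]]]] and [Tail v]]]
  [List [Op v or [Op [Op v or [Op [Tail v]]] and [Tail v]]]]
  [List [Op v or [Op v or [Op [Op [Tail v]] and [Tail v]]]]]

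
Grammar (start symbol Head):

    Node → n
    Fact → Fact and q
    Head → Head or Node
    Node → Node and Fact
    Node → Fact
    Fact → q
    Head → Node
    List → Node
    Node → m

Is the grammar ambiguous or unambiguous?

Ambiguous

Witness: q and q

Derivation 1: Head ⇒ Node ⇒ Node and Fact ⇒ Fact and Fact ⇒ q and Fact ⇒ q and q
Derivation 2: Head ⇒ Node ⇒ Fact ⇒ Fact and q ⇒ q and q

Two distinct leftmost derivations for the same string.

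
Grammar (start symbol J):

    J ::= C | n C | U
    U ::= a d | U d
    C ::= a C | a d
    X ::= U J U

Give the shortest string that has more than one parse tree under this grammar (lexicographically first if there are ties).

a d

length 2: a d has 2 parse trees

Two derivations of a d:
  J ⇒ C ⇒ a d
  J ⇒ U ⇒ a d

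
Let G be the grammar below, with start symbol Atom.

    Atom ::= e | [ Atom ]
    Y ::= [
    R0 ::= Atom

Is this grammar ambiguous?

(Y, R0 are unreachable from Atom, so their rules don't affect L(Atom).) Each string is a nest of matched brackets around a single atom. An opening bracket forces the recursive rule; an atom forces the base rule.

Unambiguous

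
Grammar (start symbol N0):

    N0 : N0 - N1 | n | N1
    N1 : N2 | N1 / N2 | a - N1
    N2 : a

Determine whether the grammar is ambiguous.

Witness: a - a

Derivation 1: N0 ⇒ N0 - N1 ⇒ N1 - N1 ⇒ N2 - N1 ⇒ a - N1 ⇒ a - N2 ⇒ a - a
Derivation 2: N0 ⇒ N1 ⇒ a - N1 ⇒ a - N2 ⇒ a - a

Two distinct leftmost derivations for the same string.

Ambiguous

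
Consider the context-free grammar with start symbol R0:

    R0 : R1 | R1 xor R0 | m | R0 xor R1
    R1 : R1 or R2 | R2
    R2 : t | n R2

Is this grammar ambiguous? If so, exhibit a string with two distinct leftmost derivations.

Witness: t xor t

Derivation 1: R0 ⇒ R1 xor R0 ⇒ R2 xor R0 ⇒ t xor R0 ⇒ t xor R1 ⇒ t xor R2 ⇒ t xor t
Derivation 2: R0 ⇒ R0 xor R1 ⇒ R1 xor R1 ⇒ R2 xor R1 ⇒ t xor R1 ⇒ t xor R2 ⇒ t xor t

Two distinct leftmost derivations for the same string.

Ambiguous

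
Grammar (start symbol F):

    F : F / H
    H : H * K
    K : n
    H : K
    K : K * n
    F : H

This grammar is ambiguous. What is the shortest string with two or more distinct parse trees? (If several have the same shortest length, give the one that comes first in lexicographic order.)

n * n

length 1: no string has ≥2 trees
length 3: n * n has 2 parse trees

Two derivations of n * n:
  F ⇒ H ⇒ H * K ⇒ K * K ⇒ n * K ⇒ n * n
  F ⇒ H ⇒ K ⇒ K * n ⇒ n * n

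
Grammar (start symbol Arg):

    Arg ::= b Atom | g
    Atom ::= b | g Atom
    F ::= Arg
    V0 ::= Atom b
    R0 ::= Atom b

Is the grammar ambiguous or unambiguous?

Unambiguous

Only Arg, Atom are reachable from Arg; ignoring the rest: Each reachable nonterminal has at most one production per leading terminal, and all productions are right-linear; the derivation is determined token-by-token.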